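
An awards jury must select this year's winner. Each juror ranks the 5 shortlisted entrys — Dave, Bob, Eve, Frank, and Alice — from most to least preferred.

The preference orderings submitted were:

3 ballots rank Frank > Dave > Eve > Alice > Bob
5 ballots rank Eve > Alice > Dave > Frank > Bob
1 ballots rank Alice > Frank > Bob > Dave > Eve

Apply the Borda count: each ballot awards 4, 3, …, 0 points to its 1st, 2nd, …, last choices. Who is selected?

Eve

Borda scores:
  Dave: 3·3 + 5·2 + 1 = 20
  Bob: 3·0 + 5·0 + 2 = 2
  Eve: 3·2 + 5·4 + 0 = 26
  Frank: 3·4 + 5·1 + 3 = 20
  Alice: 3·1 + 5·3 + 4 = 22
Eve has the highest total.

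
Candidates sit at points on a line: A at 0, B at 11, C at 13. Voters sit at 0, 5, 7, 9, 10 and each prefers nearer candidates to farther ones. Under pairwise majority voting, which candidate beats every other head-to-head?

With single-peaked preferences on a line, the Condorcet winner is the candidate closest to the median voter.
The median voter (position 7) is closest to B at 11.
Check: B vs A — voters closer to B: 3 of 5.

B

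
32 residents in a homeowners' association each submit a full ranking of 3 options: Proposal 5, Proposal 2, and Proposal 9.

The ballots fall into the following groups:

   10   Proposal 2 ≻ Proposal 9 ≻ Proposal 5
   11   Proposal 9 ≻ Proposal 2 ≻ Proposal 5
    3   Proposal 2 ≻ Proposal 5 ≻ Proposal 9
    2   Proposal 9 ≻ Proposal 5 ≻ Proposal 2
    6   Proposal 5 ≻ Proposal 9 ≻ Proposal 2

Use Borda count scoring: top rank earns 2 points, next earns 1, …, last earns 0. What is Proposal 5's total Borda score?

17

Borda scores:
  Proposal 5: 10·0 + 11·0 + 3·1 + 2·1 + 6·2 = 17
  Proposal 2: 10·2 + 11·1 + 3·2 + 2·0 + 6·0 = 37
  Proposal 9: 10·1 + 11·2 + 3·0 + 2·2 + 6·1 = 42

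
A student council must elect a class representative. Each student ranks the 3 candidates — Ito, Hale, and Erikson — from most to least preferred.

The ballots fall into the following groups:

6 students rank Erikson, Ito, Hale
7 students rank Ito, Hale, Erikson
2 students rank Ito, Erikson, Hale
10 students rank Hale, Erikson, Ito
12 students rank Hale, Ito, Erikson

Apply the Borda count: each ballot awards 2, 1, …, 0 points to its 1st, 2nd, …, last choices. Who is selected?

Borda scores:
  Ito: 6·1 + 7·2 + 2·2 + 10·0 + 12·1 = 36
  Hale: 6·0 + 7·1 + 2·0 + 10·2 + 12·2 = 51
  Erikson: 6·2 + 7·0 + 2·1 + 10·1 + 12·0 = 24
Hale has the highest total.

Hale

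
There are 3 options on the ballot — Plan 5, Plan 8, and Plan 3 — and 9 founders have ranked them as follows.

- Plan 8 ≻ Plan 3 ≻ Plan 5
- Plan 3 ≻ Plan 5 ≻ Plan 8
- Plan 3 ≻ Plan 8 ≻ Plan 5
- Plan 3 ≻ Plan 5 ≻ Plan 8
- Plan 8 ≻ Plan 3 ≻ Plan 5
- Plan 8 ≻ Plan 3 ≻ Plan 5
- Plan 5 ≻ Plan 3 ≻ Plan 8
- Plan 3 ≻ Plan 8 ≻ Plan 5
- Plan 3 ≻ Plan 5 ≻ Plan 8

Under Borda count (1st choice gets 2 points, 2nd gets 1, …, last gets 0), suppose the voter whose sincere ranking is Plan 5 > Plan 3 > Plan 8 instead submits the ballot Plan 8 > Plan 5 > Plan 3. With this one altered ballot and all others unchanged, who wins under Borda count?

Plan 3

Borda totals with the altered ballot: Plan 5 4, Plan 8 10, Plan 3 13.
The winner is unchanged: still Plan 3.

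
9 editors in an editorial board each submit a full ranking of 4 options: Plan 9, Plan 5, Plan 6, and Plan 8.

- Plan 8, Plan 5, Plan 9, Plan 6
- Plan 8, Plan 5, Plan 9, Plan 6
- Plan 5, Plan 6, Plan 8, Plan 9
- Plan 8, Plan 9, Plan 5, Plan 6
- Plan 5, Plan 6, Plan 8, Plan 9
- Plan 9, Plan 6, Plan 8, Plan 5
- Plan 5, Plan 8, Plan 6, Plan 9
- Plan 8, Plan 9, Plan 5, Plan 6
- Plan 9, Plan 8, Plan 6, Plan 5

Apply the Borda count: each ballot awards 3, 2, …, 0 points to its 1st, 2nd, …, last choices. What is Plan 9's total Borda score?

12

Borda scores:
  Plan 9: 1 + 1 + 0 + 2 + 0 + 3 + 0 + 2 + 3 = 12
  Plan 5: 2 + 2 + 3 + 1 + 3 + 0 + 3 + 1 + 0 = 15
  Plan 6: 0 + 0 + 2 + 0 + 2 + 2 + 1 + 0 + 1 = 8
  Plan 8: 3 + 3 + 1 + 3 + 1 + 1 + 2 + 3 + 2 = 19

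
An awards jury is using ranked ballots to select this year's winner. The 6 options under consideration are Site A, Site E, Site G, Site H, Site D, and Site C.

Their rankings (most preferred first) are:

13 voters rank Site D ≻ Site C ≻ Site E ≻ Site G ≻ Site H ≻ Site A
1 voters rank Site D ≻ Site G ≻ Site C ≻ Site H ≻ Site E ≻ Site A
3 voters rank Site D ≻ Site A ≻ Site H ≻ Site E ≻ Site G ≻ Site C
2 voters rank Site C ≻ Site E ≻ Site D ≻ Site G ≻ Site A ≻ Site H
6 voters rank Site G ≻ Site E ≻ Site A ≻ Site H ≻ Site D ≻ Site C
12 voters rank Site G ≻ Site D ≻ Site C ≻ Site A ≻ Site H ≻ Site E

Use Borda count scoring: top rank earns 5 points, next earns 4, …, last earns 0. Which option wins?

Site D

Borda scores:
  Site A: 13·0 + 0 + 3·4 + 2·1 + 6·3 + 12·2 = 56
  Site E: 13·3 + 1 + 3·2 + 2·4 + 6·4 + 12·0 = 78
  Site G: 13·2 + 4 + 3·1 + 2·2 + 6·5 + 12·5 = 127
  Site H: 13·1 + 2 + 3·3 + 2·0 + 6·2 + 12·1 = 48
  Site D: 13·5 + 5 + 3·5 + 2·3 + 6·1 + 12·4 = 145
  Site C: 13·4 + 3 + 3·0 + 2·5 + 6·0 + 12·3 = 101
Site D has the highest total.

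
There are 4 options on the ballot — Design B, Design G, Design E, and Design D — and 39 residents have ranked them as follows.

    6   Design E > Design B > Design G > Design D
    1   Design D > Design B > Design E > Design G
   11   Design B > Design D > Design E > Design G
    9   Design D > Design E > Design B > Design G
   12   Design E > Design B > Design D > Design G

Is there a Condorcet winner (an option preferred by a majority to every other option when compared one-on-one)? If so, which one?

There is no Condorcet winner

Head-to-head results (39 voters total):
Design B vs Design G: Design B wins 39–0.
Design B vs Design E: Design E wins 27–12.
Design B vs Design D: Design B wins 29–10.
Design G vs Design E: Design E wins 39–0.
Design G vs Design D: Design D wins 33–6.
Design E vs Design D: Design D wins 21–18.
No candidate beats all others: Design B beats Design D beats Design E beats Design B, a majority cycle.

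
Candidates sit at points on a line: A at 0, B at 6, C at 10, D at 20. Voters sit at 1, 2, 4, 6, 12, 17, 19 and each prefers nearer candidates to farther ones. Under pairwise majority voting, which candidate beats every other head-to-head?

B

With single-peaked preferences on a line, the Condorcet winner is the candidate closest to the median voter.
The median voter (position 6) is closest to B at 6.
Check: B vs A — voters closer to B: 5 of 7.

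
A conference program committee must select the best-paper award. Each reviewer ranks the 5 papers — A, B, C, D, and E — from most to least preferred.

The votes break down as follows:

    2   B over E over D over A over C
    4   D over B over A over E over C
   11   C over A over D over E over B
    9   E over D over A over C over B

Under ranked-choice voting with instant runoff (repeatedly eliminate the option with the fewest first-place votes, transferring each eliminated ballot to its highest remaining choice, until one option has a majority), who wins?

E

Round 1: C 11, E 9, D 4, B 2, A 0. A has the fewest and is eliminated.
Round 2: C 11, E 9, D 4, B 2. B has the fewest and is eliminated.
Round 3: C 11, E 11, D 4. D has the fewest and is eliminated.
Round 4: E 15, C 11. E has a majority.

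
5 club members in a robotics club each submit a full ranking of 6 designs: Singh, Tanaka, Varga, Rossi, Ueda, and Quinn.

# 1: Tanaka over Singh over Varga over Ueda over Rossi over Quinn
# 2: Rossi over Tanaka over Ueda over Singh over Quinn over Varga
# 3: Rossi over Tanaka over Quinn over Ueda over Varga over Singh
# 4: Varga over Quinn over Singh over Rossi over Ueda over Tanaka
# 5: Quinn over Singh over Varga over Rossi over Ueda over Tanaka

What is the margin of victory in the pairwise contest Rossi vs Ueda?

3

Ballots ranking Rossi above Ueda: 4.
Ballots ranking Ueda above Rossi: 1.
Rossi wins 4–1, a margin of 3.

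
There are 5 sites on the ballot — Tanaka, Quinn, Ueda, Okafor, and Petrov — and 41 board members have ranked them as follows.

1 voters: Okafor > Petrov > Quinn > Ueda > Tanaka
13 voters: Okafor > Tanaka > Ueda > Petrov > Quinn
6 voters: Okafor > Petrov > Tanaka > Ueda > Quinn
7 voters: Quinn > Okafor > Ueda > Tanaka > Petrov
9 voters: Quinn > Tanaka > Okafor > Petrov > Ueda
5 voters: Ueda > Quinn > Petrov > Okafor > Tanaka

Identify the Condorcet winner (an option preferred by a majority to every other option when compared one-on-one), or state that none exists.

Head-to-head results (41 voters total):
Tanaka vs Quinn: Quinn wins 22–19.
Tanaka vs Ueda: Tanaka wins 28–13.
Tanaka vs Okafor: Okafor wins 32–9.
Tanaka vs Petrov: Tanaka wins 29–12.
Quinn vs Ueda: Ueda wins 24–17.
Quinn vs Okafor: Quinn wins 21–20.
Quinn vs Petrov: Quinn wins 21–20.
Ueda vs Okafor: Okafor wins 36–5.
Ueda vs Petrov: Ueda wins 25–16.
Okafor vs Petrov: Okafor wins 36–5.
No candidate beats all others: Tanaka beats Ueda beats Quinn beats Tanaka, a majority cycle.

There is no Condorcet winner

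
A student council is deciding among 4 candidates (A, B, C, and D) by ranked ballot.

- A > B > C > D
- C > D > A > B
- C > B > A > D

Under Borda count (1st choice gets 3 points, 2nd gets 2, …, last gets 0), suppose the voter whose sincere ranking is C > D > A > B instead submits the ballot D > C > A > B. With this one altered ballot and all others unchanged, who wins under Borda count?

Borda totals with the altered ballot: A 5, B 4, C 6, D 3.
The winner is unchanged: still C.

C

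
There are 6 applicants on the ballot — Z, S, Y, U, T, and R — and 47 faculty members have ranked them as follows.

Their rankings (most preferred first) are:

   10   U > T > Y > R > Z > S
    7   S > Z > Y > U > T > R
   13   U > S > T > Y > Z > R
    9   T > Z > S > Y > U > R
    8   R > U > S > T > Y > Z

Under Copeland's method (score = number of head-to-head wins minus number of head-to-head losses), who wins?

U

Pairwise results:
  Z vs S: S wins 28–19.
  Z vs Y: Y wins 31–16.
  Z vs U: U wins 31–16.
  Z vs T: T wins 40–7.
  Z vs R: Z wins 29–18.
  S vs Y: S wins 37–10.
  S vs U: U wins 31–16.
  S vs T: S wins 28–19.
  S vs R: S wins 29–18.
  Y vs U: U wins 31–16.
  Y vs T: T wins 40–7.
  Y vs R: Y wins 39–8.
  U vs T: U wins 38–9.
  U vs R: U wins 39–8.
  T vs R: T wins 39–8.
Copeland scores (wins − losses):
  Z: 1 − 4 = -3
  S: 4 − 1 = 3
  Y: 2 − 3 = -1
  U: 5 − 0 = 5
  T: 3 − 2 = 1
  R: 0 − 5 = -5
U has the best Copeland score.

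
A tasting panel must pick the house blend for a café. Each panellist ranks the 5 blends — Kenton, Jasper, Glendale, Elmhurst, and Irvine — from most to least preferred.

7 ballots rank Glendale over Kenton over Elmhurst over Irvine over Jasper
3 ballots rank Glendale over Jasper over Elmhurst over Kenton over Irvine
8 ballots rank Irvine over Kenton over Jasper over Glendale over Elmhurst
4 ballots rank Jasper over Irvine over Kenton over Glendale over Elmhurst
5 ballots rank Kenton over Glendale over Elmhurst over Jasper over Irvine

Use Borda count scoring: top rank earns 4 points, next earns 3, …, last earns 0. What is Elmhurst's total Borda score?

30

Borda scores:
  Kenton: 7·3 + 3·1 + 8·3 + 4·2 + 5·4 = 76
  Jasper: 7·0 + 3·3 + 8·2 + 4·4 + 5·1 = 46
  Glendale: 7·4 + 3·4 + 8·1 + 4·1 + 5·3 = 67
  Elmhurst: 7·2 + 3·2 + 8·0 + 4·0 + 5·2 = 30
  Irvine: 7·1 + 3·0 + 8·4 + 4·3 + 5·0 = 51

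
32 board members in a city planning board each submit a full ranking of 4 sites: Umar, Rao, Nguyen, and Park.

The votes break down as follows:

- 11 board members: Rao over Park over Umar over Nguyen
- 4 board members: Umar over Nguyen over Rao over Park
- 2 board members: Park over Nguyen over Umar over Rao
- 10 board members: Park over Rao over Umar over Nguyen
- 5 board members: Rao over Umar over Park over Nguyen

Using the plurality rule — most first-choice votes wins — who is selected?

First-place vote totals:
  Umar: 4
  Rao: 16
  Nguyen: 0
  Park: 12
Rao has the most first-place votes.

Rao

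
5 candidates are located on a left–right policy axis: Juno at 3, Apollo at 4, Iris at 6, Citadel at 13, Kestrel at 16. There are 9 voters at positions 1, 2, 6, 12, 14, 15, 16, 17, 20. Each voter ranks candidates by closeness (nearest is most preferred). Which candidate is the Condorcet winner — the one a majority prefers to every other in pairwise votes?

Citadel

With single-peaked preferences on a line, the Condorcet winner is the candidate closest to the median voter.
The median voter (position 14) is closest to Citadel at 13.
Check: Citadel vs Kestrel — voters closer to Citadel: 5 of 9.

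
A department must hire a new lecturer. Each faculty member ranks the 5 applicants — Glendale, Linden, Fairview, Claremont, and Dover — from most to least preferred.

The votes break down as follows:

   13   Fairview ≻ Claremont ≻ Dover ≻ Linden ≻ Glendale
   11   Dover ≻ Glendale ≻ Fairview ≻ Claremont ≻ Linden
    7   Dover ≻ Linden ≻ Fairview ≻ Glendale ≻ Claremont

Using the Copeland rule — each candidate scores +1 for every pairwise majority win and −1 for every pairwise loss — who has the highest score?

Dover

Pairwise results:
  Glendale vs Linden: Linden wins 20–11.
  Glendale vs Fairview: Fairview wins 20–11.
  Glendale vs Claremont: Glendale wins 18–13.
  Glendale vs Dover: Dover wins 31–0.
  Linden vs Fairview: Fairview wins 24–7.
  Linden vs Claremont: Claremont wins 24–7.
  Linden vs Dover: Dover wins 31–0.
  Fairview vs Claremont: Fairview wins 31–0.
  Fairview vs Dover: Dover wins 18–13.
  Claremont vs Dover: Dover wins 18–13.
Copeland scores (wins − losses):
  Glendale: 1 − 3 = -2
  Linden: 1 − 3 = -2
  Fairview: 3 − 1 = 2
  Claremont: 1 − 3 = -2
  Dover: 4 − 0 = 4
Dover has the best Copeland score.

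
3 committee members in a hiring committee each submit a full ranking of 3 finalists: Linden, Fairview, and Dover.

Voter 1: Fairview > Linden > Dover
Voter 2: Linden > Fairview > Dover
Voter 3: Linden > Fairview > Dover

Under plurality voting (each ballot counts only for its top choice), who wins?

Linden

First-place vote totals:
  Linden: 2
  Fairview: 1
  Dover: 0
Linden has the most first-place votes.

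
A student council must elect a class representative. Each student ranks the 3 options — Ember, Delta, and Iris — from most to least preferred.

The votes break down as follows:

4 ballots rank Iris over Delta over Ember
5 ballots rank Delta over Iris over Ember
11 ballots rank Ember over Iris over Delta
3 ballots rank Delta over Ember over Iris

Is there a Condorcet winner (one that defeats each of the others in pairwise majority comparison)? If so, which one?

There is no Condorcet winner

Head-to-head results (23 voters total):
Ember vs Delta: Delta wins 12–11.
Ember vs Iris: Ember wins 14–9.
Delta vs Iris: Iris wins 15–8.
No candidate beats all others: Ember beats Iris beats Delta beats Ember, a majority cycle.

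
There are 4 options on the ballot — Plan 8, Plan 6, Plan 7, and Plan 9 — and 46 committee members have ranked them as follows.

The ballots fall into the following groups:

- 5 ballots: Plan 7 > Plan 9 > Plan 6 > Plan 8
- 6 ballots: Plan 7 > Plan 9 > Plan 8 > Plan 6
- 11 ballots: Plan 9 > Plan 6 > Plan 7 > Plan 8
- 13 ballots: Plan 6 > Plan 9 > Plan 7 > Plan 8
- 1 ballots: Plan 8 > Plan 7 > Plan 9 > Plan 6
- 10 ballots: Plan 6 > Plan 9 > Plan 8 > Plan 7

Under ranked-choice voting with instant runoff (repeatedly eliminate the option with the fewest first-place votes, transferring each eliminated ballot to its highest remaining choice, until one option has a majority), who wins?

Plan 6

Round 1: Plan 6 23, Plan 7 11, Plan 9 11, Plan 8 1. Plan 8 has the fewest and is eliminated.
Round 2: Plan 6 23, Plan 7 12, Plan 9 11. Plan 9 has the fewest and is eliminated.
Round 3: Plan 6 34, Plan 7 12. Plan 6 has a majority.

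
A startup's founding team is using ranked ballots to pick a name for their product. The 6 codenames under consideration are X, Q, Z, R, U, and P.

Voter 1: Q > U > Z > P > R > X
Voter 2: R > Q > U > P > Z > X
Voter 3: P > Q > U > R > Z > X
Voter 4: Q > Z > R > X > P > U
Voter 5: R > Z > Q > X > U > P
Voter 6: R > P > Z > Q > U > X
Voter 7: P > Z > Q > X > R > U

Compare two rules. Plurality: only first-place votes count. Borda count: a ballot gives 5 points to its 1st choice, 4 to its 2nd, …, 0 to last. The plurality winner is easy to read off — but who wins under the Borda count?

Plurality first-place counts: X 0, Q 2, Z 0, R 3, U 0, P 2 → R.
Borda totals: X 6, Q 26, Z 20, R 22, U 12, P 19 → Q.

Q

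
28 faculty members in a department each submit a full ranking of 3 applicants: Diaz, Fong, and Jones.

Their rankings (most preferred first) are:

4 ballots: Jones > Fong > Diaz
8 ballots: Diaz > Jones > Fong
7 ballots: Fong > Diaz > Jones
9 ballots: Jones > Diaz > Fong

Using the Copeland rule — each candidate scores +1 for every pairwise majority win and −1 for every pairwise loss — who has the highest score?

Diaz

Pairwise results:
  Diaz vs Fong: Diaz wins 17–11.
  Diaz vs Jones: Diaz wins 15–13.
  Fong vs Jones: Jones wins 21–7.
Copeland scores (wins − losses):
  Diaz: 2 − 0 = 2
  Fong: 0 − 2 = -2
  Jones: 1 − 1 = 0
Diaz has the best Copeland score.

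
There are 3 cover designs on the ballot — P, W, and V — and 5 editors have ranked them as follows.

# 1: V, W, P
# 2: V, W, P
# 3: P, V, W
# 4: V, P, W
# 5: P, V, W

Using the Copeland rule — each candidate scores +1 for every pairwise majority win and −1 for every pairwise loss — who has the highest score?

Pairwise results:
  P vs W: P wins 3–2.
  P vs V: V wins 3–2.
  W vs V: V wins 5–0.
Copeland scores (wins − losses):
  P: 1 − 1 = 0
  W: 0 − 2 = -2
  V: 2 − 0 = 2
V has the best Copeland score.

V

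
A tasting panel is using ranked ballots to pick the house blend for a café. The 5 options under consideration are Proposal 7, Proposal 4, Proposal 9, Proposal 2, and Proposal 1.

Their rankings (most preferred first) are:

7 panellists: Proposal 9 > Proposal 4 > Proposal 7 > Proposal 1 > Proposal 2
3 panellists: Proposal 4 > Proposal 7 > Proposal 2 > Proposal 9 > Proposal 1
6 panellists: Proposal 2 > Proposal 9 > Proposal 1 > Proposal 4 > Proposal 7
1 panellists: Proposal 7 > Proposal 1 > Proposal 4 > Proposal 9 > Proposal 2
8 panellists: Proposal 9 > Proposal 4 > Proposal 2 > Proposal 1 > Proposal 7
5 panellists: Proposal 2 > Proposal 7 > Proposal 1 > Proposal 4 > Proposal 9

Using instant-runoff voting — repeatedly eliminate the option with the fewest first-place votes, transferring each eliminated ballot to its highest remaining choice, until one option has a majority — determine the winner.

Round 1: Proposal 9 15, Proposal 2 11, Proposal 4 3, Proposal 7 1, Proposal 1 0. Proposal 1 has the fewest and is eliminated.
Round 2: Proposal 9 15, Proposal 2 11, Proposal 4 3, Proposal 7 1. Proposal 7 has the fewest and is eliminated.
Round 3: Proposal 9 15, Proposal 2 11, Proposal 4 4. Proposal 4 has the fewest and is eliminated.
Round 4: Proposal 9 16, Proposal 2 14. Proposal 9 has a majority.

Proposal 9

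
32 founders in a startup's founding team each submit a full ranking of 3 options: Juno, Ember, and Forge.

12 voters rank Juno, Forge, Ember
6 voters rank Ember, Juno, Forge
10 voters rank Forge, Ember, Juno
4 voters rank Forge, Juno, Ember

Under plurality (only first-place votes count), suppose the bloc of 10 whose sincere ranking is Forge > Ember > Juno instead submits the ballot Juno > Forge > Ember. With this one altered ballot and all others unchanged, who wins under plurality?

Juno

First-place totals with the altered ballot: Juno 22, Ember 6, Forge 4.
The switch changes the winner from Forge to Juno.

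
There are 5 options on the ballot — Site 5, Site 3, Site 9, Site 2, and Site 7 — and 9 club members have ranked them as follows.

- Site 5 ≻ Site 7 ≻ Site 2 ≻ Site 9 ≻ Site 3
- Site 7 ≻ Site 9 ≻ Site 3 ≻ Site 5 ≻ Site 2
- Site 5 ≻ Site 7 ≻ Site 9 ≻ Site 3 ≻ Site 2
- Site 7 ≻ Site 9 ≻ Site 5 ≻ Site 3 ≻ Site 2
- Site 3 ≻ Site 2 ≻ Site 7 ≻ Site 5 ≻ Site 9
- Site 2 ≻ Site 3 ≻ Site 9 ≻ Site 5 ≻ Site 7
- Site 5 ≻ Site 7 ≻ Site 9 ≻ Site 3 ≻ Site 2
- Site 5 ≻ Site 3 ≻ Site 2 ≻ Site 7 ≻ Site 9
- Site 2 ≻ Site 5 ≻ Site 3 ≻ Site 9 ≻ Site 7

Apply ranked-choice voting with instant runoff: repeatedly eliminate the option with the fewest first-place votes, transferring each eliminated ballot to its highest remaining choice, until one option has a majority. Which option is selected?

Round 1: Site 5 4, Site 2 2, Site 7 2, Site 3 1, Site 9 0. Site 9 has the fewest and is eliminated.
Round 2: Site 5 4, Site 2 2, Site 7 2, Site 3 1. Site 3 has the fewest and is eliminated.
Round 3: Site 5 4, Site 2 3, Site 7 2. Site 7 has the fewest and is eliminated.
Round 4: Site 5 6, Site 2 3. Site 5 has a majority.

Site 5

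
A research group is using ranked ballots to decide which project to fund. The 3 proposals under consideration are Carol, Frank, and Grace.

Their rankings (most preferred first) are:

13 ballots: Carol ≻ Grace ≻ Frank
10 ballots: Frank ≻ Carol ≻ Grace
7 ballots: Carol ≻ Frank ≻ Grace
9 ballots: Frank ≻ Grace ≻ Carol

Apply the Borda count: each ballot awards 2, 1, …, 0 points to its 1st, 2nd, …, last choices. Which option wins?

Carol

Borda scores:
  Carol: 13·2 + 10·1 + 7·2 + 9·0 = 50
  Frank: 13·0 + 10·2 + 7·1 + 9·2 = 45
  Grace: 13·1 + 10·0 + 7·0 + 9·1 = 22
Carol has the highest total.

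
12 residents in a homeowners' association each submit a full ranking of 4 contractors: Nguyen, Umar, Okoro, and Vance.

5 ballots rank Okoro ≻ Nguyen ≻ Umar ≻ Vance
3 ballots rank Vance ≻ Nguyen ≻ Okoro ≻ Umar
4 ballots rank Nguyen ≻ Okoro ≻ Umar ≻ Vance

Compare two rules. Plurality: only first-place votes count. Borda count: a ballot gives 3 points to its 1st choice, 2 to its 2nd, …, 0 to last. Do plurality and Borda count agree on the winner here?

No

Plurality first-place counts: Nguyen 4, Umar 0, Okoro 5, Vance 3 → Okoro.
Borda totals: Nguyen 28, Umar 9, Okoro 26, Vance 9 → Nguyen.
The two rules disagree: plurality picks Okoro, Borda picks Nguyen.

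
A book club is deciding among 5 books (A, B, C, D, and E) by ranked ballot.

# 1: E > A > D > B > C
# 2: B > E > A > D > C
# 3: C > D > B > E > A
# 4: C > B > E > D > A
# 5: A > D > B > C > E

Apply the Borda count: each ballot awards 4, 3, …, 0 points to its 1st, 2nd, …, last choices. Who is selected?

B

Borda scores:
  A: 3 + 2 + 0 + 0 + 4 = 9
  B: 1 + 4 + 2 + 3 + 2 = 12
  C: 0 + 0 + 4 + 4 + 1 = 9
  D: 2 + 1 + 3 + 1 + 3 = 10
  E: 4 + 3 + 1 + 2 + 0 = 10
B has the highest total.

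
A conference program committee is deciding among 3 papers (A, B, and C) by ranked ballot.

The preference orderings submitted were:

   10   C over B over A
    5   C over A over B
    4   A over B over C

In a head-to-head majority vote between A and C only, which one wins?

C

Ballots ranking A above C: 4.
Ballots ranking C above A: 10+5 = 15.
C wins the head-to-head, 15–4.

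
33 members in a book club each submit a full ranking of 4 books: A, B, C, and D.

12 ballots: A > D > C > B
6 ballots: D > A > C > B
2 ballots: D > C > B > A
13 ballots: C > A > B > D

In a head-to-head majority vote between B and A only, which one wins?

A

Ballots ranking B above A: 2.
Ballots ranking A above B: 12+6+13 = 31.
A wins the head-to-head, 31–2.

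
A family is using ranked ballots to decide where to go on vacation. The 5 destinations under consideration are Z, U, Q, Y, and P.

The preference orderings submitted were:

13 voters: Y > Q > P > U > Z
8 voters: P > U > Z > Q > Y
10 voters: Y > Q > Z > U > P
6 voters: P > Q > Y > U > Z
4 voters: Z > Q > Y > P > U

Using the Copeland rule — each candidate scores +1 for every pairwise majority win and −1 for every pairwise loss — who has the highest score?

Y

Pairwise results:
  Z vs U: U wins 27–14.
  Z vs Q: Q wins 29–12.
  Z vs Y: Y wins 29–12.
  Z vs P: P wins 27–14.
  U vs Q: Q wins 33–8.
  U vs Y: Y wins 33–8.
  U vs P: P wins 31–10.
  Q vs Y: Y wins 23–18.
  Q vs P: Q wins 27–14.
  Y vs P: Y wins 27–14.
Copeland scores (wins − losses):
  Z: 0 − 4 = -4
  U: 1 − 3 = -2
  Q: 3 − 1 = 2
  Y: 4 − 0 = 4
  P: 2 − 2 = 0
Y has the best Copeland score.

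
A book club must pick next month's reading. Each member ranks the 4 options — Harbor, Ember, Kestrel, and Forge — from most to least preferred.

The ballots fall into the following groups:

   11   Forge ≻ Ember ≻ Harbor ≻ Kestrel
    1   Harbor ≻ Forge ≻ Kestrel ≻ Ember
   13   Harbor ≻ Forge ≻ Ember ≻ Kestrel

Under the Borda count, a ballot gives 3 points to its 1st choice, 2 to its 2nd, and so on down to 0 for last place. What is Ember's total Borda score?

35

Borda scores:
  Harbor: 11·1 + 3 + 13·3 = 53
  Ember: 11·2 + 0 + 13·1 = 35
  Kestrel: 11·0 + 1 + 13·0 = 1
  Forge: 11·3 + 2 + 13·2 = 61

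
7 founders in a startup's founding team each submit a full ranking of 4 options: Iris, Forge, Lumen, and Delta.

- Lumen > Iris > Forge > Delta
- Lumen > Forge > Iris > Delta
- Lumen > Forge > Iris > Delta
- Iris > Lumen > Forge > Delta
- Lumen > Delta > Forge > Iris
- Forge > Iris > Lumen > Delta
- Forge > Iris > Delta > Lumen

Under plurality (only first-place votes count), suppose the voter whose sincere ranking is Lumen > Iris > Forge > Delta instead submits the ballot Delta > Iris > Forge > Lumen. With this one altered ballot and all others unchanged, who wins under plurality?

Lumen

First-place totals with the altered ballot: Iris 1, Forge 2, Lumen 3, Delta 1.
The winner is unchanged: still Lumen.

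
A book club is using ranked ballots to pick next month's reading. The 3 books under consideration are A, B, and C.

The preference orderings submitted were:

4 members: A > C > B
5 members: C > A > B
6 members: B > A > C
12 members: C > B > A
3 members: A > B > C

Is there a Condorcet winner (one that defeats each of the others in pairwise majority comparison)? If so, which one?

Head-to-head results (30 voters total):
A vs B: B wins 18–12.
A vs C: C wins 17–13.
B vs C: C wins 21–9.
C beats each rival — A (17–13), B (21–9) — so C is the Condorcet winner.

C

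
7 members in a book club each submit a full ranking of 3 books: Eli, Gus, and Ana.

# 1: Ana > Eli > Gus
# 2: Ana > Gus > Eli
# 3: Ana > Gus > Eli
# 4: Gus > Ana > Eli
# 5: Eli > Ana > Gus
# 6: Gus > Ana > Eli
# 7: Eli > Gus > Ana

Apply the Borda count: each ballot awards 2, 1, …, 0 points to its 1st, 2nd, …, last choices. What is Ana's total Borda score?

Borda scores:
  Eli: 1 + 0 + 0 + 0 + 2 + 0 + 2 = 5
  Gus: 0 + 1 + 1 + 2 + 0 + 2 + 1 = 7
  Ana: 2 + 2 + 2 + 1 + 1 + 1 + 0 = 9

9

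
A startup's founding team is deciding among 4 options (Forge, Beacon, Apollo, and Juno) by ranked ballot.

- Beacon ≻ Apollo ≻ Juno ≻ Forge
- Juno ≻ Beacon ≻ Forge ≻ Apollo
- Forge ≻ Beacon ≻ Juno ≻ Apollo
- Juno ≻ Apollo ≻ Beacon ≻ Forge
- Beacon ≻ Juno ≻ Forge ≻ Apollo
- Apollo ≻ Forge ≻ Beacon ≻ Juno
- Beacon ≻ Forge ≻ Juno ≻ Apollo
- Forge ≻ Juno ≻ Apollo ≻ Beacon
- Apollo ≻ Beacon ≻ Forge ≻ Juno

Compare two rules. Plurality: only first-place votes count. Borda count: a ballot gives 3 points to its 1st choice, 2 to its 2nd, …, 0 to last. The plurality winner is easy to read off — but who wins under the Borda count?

Plurality first-place counts: Forge 2, Beacon 3, Apollo 2, Juno 2 → Beacon.
Borda totals: Forge 13, Beacon 17, Apollo 11, Juno 13 → Beacon.

Beacon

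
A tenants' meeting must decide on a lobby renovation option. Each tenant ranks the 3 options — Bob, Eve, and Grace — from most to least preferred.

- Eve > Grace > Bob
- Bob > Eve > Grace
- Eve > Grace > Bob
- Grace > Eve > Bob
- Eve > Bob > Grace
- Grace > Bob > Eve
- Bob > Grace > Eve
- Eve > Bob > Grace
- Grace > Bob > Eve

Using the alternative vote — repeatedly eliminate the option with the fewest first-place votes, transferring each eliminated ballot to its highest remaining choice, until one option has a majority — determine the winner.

Eve

Round 1: Eve 4, Grace 3, Bob 2. Bob has the fewest and is eliminated.
Round 2: Eve 5, Grace 4. Eve has a majority.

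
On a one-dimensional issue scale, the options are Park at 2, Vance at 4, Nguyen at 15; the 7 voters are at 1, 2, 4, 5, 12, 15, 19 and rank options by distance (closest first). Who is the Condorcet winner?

With single-peaked preferences on a line, the Condorcet winner is the candidate closest to the median voter.
The median voter (position 5) is closest to Vance at 4.
Check: Vance vs Park — voters closer to Vance: 5 of 7.

Vance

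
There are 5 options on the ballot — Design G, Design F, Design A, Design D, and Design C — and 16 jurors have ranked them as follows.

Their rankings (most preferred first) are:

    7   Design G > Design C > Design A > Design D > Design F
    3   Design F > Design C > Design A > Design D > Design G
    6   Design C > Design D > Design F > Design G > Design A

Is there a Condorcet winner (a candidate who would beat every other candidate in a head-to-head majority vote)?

Head-to-head results (16 voters total):
Design G vs Design F: Design F wins 9–7.
Design G vs Design A: Design G wins 13–3.
Design G vs Design D: Design D wins 9–7.
Design G vs Design C: Design C wins 9–7.
Design F vs Design A: Design F wins 9–7.
Design F vs Design D: Design D wins 13–3.
Design F vs Design C: Design C wins 13–3.
Design A vs Design D: Design A wins 10–6.
Design A vs Design C: Design C wins 16–0.
Design D vs Design C: Design C wins 16–0.
Design C beats each rival — Design G (9–7), Design F (13–3), Design A (16–0), Design D (16–0) — so Design C is the Condorcet winner.

Yes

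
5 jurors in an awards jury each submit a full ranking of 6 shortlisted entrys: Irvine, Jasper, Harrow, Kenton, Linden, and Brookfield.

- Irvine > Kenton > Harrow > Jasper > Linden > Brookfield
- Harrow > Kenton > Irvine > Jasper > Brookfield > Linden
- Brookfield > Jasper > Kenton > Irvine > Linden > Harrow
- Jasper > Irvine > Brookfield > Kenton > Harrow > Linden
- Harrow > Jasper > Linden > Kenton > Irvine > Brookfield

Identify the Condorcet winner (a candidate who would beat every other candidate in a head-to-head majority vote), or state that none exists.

Head-to-head results (5 voters total):
Irvine vs Jasper: Jasper wins 3–2.
Irvine vs Harrow: Irvine wins 3–2.
Irvine vs Kenton: Kenton wins 3–2.
Irvine vs Linden: Irvine wins 4–1.
Irvine vs Brookfield: Irvine wins 4–1.
Jasper vs Harrow: Harrow wins 3–2.
Jasper vs Kenton: Jasper wins 3–2.
Jasper vs Linden: Jasper wins 5–0.
Jasper vs Brookfield: Jasper wins 4–1.
Harrow vs Kenton: Kenton wins 3–2.
Harrow vs Linden: Harrow wins 4–1.
Harrow vs Brookfield: Harrow wins 3–2.
Kenton vs Linden: Kenton wins 4–1.
Kenton vs Brookfield: Kenton wins 3–2.
Linden vs Brookfield: Brookfield wins 3–2.
No candidate beats all others: Irvine beats Harrow beats Jasper beats Irvine, a majority cycle.

There is no Condorcet winner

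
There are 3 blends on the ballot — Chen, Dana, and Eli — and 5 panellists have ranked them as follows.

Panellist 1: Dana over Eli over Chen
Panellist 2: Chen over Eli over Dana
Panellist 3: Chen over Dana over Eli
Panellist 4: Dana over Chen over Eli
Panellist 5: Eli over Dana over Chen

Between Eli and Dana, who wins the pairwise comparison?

Dana

Ballots ranking Eli above Dana: 2.
Ballots ranking Dana above Eli: 3.
Dana wins the head-to-head, 3–2.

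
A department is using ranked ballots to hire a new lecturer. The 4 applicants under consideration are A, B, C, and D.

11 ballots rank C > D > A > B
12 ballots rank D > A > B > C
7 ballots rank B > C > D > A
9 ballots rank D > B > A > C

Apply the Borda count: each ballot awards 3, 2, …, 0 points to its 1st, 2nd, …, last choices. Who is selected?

Borda scores:
  A: 11·1 + 12·2 + 7·0 + 9·1 = 44
  B: 11·0 + 12·1 + 7·3 + 9·2 = 51
  C: 11·3 + 12·0 + 7·2 + 9·0 = 47
  D: 11·2 + 12·3 + 7·1 + 9·3 = 92
D has the highest total.

D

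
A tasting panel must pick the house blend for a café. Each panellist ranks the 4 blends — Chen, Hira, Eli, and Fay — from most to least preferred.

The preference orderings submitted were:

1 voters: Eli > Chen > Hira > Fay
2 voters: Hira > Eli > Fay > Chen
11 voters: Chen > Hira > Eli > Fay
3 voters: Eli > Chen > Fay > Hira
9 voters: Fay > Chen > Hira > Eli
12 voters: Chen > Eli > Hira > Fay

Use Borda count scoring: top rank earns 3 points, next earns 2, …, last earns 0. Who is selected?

Borda scores:
  Chen: 2 + 2·0 + 11·3 + 3·2 + 9·2 + 12·3 = 95
  Hira: 1 + 2·3 + 11·2 + 3·0 + 9·1 + 12·1 = 50
  Eli: 3 + 2·2 + 11·1 + 3·3 + 9·0 + 12·2 = 51
  Fay: 0 + 2·1 + 11·0 + 3·1 + 9·3 + 12·0 = 32
Chen has the highest total.

Chen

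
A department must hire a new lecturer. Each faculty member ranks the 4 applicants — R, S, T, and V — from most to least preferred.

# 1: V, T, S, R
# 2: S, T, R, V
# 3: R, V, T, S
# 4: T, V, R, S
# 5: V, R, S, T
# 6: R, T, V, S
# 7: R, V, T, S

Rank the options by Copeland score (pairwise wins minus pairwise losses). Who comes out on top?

Pairwise results:
  R vs S: R wins 5–2.
  R vs T: R wins 4–3.
  R vs V: R wins 4–3.
  S vs T: T wins 5–2.
  S vs V: V wins 6–1.
  T vs V: V wins 4–3.
Copeland scores (wins − losses):
  R: 3 − 0 = 3
  S: 0 − 3 = -3
  T: 1 − 2 = -1
  V: 2 − 1 = 1
R has the best Copeland score.

R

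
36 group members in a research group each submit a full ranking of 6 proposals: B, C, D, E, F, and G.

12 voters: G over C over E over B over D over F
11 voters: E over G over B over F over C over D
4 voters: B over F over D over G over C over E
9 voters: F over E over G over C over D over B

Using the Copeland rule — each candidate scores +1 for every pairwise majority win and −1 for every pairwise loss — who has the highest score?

E

Pairwise results:
  B vs C: C wins 21–15.
  B vs D: B wins 27–9.
  B vs E: E wins 32–4.
  B vs F: B wins 27–9.
  B vs G: G wins 32–4.
  C vs D: C wins 32–4.
  C vs E: E wins 20–16.
  C vs F: F wins 24–12.
  C vs G: G wins 36–0.
  D vs E: E wins 32–4.
  D vs F: F wins 24–12.
  D vs G: G wins 32–4.
  E vs F: E wins 23–13.
  E vs G: E wins 20–16.
  F vs G: G wins 23–13.
Copeland scores (wins − losses):
  B: 2 − 3 = -1
  C: 2 − 3 = -1
  D: 0 − 5 = -5
  E: 5 − 0 = 5
  F: 2 − 3 = -1
  G: 4 − 1 = 3
E has the best Copeland score.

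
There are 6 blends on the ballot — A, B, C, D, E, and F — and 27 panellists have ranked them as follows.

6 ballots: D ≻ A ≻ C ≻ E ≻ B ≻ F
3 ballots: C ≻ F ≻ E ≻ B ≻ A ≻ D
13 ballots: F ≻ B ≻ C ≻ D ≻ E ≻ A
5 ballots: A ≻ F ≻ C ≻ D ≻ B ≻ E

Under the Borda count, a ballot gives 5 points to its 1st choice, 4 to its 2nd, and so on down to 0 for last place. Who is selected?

Borda scores:
  A: 6·4 + 3·1 + 13·0 + 5·5 = 52
  B: 6·1 + 3·2 + 13·4 + 5·1 = 69
  C: 6·3 + 3·5 + 13·3 + 5·3 = 87
  D: 6·5 + 3·0 + 13·2 + 5·2 = 66
  E: 6·2 + 3·3 + 13·1 + 5·0 = 34
  F: 6·0 + 3·4 + 13·5 + 5·4 = 97
F has the highest total.

F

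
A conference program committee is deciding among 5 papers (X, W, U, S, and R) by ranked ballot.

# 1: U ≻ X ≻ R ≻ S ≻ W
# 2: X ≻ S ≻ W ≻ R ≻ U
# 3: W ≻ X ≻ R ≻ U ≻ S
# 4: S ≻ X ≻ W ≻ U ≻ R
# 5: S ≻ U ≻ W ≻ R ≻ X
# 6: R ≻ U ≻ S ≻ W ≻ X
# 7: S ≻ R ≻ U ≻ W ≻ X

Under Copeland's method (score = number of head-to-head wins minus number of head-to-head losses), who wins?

Pairwise results:
  X vs W: W wins 4–3.
  X vs U: U wins 4–3.
  X vs S: S wins 4–3.
  X vs R: X wins 4–3.
  W vs U: U wins 4–3.
  W vs S: S wins 6–1.
  W vs R: W wins 4–3.
  U vs S: S wins 4–3.
  U vs R: R wins 4–3.
  S vs R: S wins 4–3.
Copeland scores (wins − losses):
  X: 1 − 3 = -2
  W: 2 − 2 = 0
  U: 2 − 2 = 0
  S: 4 − 0 = 4
  R: 1 − 3 = -2
S has the best Copeland score.

S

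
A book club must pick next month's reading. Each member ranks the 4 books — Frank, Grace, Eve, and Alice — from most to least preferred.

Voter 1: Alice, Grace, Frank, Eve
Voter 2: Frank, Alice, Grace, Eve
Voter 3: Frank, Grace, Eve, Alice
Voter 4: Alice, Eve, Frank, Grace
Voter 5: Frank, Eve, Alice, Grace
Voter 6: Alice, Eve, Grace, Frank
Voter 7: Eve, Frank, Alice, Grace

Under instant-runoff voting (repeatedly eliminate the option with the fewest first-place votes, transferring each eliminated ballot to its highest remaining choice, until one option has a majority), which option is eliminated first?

Round 1: Frank 3, Alice 3, Eve 1, Grace 0. Grace has the fewest and is eliminated.
Round 2: Frank 3, Alice 3, Eve 1. Eve has the fewest and is eliminated.
Round 3: Frank 4, Alice 3. Frank has a majority.

Grace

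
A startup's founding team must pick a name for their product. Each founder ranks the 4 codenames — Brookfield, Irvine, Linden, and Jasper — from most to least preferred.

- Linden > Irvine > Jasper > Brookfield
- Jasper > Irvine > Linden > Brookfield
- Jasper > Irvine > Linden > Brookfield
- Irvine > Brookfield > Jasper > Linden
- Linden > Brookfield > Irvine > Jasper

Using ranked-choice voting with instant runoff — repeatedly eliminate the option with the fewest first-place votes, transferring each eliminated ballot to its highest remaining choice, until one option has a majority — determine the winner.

Jasper

Round 1: Linden 2, Jasper 2, Irvine 1, Brookfield 0. Brookfield has the fewest and is eliminated.
Round 2: Linden 2, Jasper 2, Irvine 1. Irvine has the fewest and is eliminated.
Round 3: Jasper 3, Linden 2. Jasper has a majority.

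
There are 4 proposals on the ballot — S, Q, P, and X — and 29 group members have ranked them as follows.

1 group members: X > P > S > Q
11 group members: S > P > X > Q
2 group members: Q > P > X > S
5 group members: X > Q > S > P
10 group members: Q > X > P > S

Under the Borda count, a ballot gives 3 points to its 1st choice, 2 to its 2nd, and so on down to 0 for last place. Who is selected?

X

Borda scores:
  S: 1 + 11·3 + 2·0 + 5·1 + 10·0 = 39
  Q: 0 + 11·0 + 2·3 + 5·2 + 10·3 = 46
  P: 2 + 11·2 + 2·2 + 5·0 + 10·1 = 38
  X: 3 + 11·1 + 2·1 + 5·3 + 10·2 = 51
X has the highest total.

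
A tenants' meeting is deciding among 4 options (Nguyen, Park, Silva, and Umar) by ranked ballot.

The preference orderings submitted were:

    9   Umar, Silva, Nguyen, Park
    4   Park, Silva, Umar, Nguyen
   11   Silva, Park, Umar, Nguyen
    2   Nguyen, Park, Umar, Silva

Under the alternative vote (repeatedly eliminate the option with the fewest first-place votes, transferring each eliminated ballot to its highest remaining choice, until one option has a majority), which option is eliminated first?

Nguyen

Round 1: Silva 11, Umar 9, Park 4, Nguyen 2. Nguyen has the fewest and is eliminated.
Round 2: Silva 11, Umar 9, Park 6. Park has the fewest and is eliminated.
Round 3: Silva 15, Umar 11. Silva has a majority.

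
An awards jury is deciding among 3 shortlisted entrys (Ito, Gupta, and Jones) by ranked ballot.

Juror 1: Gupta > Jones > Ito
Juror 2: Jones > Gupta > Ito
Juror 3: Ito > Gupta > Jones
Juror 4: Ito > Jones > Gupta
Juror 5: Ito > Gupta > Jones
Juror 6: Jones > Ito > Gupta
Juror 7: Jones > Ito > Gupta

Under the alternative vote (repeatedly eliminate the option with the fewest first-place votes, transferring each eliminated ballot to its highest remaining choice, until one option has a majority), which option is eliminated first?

Round 1: Ito 3, Jones 3, Gupta 1. Gupta has the fewest and is eliminated.
Round 2: Jones 4, Ito 3. Jones has a majority.

Gupta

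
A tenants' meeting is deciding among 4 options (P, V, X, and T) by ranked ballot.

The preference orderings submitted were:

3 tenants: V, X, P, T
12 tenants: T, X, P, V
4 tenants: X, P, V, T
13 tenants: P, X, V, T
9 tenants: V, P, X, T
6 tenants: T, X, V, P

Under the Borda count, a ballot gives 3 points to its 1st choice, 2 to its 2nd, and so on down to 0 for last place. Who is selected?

X

Borda scores:
  P: 3·1 + 12·1 + 4·2 + 13·3 + 9·2 + 6·0 = 80
  V: 3·3 + 12·0 + 4·1 + 13·1 + 9·3 + 6·1 = 59
  X: 3·2 + 12·2 + 4·3 + 13·2 + 9·1 + 6·2 = 89
  T: 3·0 + 12·3 + 4·0 + 13·0 + 9·0 + 6·3 = 54
X has the highest total.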